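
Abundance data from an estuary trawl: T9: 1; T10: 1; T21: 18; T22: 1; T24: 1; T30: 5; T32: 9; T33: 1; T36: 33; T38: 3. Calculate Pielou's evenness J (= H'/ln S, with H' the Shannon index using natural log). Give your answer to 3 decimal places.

0.682

Total N = 1+1+18+1+1+5+9+1+33+3 = 73, so the proportions are 0.0137, 0.0137, 0.24658, 0.0137, 0.0137, 0.06849, 0.12329, 0.0137, 0.45205, 0.0411 (working shown to 5 dp, full precision carried).
H' = −Σ pᵢ ln pᵢ = −((-0.05877) + (-0.05877) + (-0.34523) + (-0.05877) + (-0.05877) + (-0.18363) + (-0.25807) + (-0.05877) + (-0.35891) + (-0.13117)) = 1.57088.
With S = 10 species, ln S = 2.30259, so J = 1.57088/2.30259 = 0.68222, i.e. 0.682 to 3 decimal places.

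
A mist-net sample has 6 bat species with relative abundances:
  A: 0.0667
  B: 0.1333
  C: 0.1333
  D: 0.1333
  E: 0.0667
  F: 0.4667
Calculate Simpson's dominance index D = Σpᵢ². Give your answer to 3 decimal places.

0.280

D = 0.0667² + 0.1333² + 0.1333² + 0.1333² + 0.0667² + 0.4667² = 0.00445 + 0.01777 + 0.01777 + 0.01777 + 0.00445 + 0.21781 = 0.28001 (working shown to 5 dp, full precision carried).
To 3 decimal places, D = 0.280.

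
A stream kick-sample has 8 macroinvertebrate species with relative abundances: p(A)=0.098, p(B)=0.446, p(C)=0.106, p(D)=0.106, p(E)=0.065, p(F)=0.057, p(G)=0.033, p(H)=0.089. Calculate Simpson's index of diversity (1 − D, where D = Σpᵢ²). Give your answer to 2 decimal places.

0.75

D = 0.098² + 0.446² + 0.106² + 0.106² + 0.065² + 0.057² + 0.033² + 0.089² = 0.0096 + 0.1989 + 0.0112 + 0.0112 + 0.0042 + 0.0032 + 0.0011 + 0.0079 = 0.2475 (working shown to 4 dp, full precision carried).
So 1 − D = 0.7525, i.e. 0.75 to 2 decimal places.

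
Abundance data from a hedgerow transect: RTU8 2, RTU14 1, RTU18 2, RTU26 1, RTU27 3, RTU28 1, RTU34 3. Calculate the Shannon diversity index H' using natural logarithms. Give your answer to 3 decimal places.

1.845

Total N = 2+1+2+1+3+1+3 = 13, so the proportions are 0.15385, 0.07692, 0.15385, 0.07692, 0.23077, 0.07692, 0.23077 (working shown to 5 dp, full precision carried).
Each pᵢ ln pᵢ term: 0.15385×(-1.87180)=-0.28797, 0.07692×(-2.56495)=-0.19730, 0.15385×(-1.87180)=-0.28797, 0.07692×(-2.56495)=-0.19730, 0.23077×(-1.46634)=-0.33839, 0.07692×(-2.56495)=-0.19730, 0.23077×(-1.46634)=-0.33839.
Sum = -1.84462, so H' = 1.845.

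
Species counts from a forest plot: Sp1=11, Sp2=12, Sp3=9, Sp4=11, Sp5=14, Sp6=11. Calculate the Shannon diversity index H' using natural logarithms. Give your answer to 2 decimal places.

1.78

Total N = 11+12+9+11+14+11 = 68, so the proportions are 0.1618, 0.1765, 0.1324, 0.1618, 0.2059, 0.1618 (working shown to 4 dp, full precision carried).
Each pᵢ ln pᵢ term: 0.1618×(-1.8216)=-0.2947, 0.1765×(-1.7346)=-0.3061, 0.1324×(-2.0223)=-0.2677, 0.1618×(-1.8216)=-0.2947, 0.2059×(-1.5805)=-0.3254, 0.1618×(-1.8216)=-0.2947.
Sum = -1.7832, so H' = 1.78.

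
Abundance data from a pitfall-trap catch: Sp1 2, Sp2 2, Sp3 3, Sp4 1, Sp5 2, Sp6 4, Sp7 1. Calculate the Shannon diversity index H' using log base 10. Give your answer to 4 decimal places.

Total N = 2+2+3+1+2+4+1 = 15, so the proportions are 0.133333, 0.133333, 0.2, 0.066667, 0.133333, 0.266667, 0.066667 (working shown to 6 dp, full precision carried).
Each pᵢ log₁₀ pᵢ term: 0.133333×(-0.875061)=-0.116675, 0.133333×(-0.875061)=-0.116675, 0.2×(-0.698970)=-0.139794, 0.066667×(-1.176091)=-0.078406, 0.133333×(-0.875061)=-0.116675, 0.266667×(-0.574031)=-0.153075, 0.066667×(-1.176091)=-0.078406.
Sum = -0.799706, so H' = 0.7997.

0.7997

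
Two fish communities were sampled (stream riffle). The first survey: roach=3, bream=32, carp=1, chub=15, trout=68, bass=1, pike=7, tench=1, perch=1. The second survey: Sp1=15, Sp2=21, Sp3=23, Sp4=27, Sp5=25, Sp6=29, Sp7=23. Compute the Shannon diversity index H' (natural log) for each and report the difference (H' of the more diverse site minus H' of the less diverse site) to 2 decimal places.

0.60

The first survey: N=129, proportions 0.0233, 0.2481, 0.0078, 0.1163, 0.5271, 0.0078, 0.0543, 0.0078, 0.0078, giving H' = 1.3298 (working shown to 4 dp, full precision carried).
The second survey: N=163, proportions 0.092, 0.1288, 0.1411, 0.1656, 0.1534, 0.1779, 0.1411, giving H' = 1.9287.
Difference = |1.3298 − 1.9287| = 0.5989, i.e. 0.60 to 2 decimal places.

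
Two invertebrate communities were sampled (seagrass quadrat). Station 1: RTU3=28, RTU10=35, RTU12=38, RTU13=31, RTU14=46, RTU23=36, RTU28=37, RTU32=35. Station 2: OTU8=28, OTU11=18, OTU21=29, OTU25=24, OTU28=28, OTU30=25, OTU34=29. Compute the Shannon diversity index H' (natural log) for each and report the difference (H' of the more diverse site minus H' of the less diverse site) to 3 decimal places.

0.135

Station 1: N=286, proportions 0.0979, 0.12238, 0.13287, 0.10839, 0.16084, 0.12587, 0.12937, 0.12238, giving H' = 2.07003 (working shown to 5 dp, full precision carried).
Station 2: N=181, proportions 0.1547, 0.09945, 0.16022, 0.1326, 0.1547, 0.13812, 0.16022, giving H' = 1.93508.
Difference = |2.07003 − 1.93508| = 0.13495, i.e. 0.135 to 3 decimal places.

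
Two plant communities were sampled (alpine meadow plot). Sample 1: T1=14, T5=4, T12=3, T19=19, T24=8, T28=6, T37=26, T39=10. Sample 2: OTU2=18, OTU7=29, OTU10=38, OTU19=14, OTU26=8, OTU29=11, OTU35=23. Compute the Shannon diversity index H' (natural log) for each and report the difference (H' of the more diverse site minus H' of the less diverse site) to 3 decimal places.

Sample 1: N=90, proportions 0.15556, 0.04444, 0.03333, 0.21111, 0.08889, 0.06667, 0.28889, 0.11111, giving H' = 1.86809 (working shown to 5 dp, full precision carried).
Sample 2: N=141, proportions 0.12766, 0.20567, 0.2695, 0.09929, 0.05674, 0.07801, 0.16312, giving H' = 1.82832.
Difference = |1.86809 − 1.82832| = 0.03977, i.e. 0.040 to 3 decimal places.

0.040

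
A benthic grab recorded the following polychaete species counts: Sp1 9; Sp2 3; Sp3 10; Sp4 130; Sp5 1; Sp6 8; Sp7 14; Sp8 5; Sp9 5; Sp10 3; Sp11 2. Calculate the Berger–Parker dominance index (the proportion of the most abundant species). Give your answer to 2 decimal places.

Total N = 9+3+10+130+1+8+14+5+5+3+2 = 190, so the proportions are 0.0474, 0.0158, 0.0526, 0.6842, 0.0053, 0.0421, 0.0737, 0.0263, 0.0263, 0.0158, 0.0105 (working shown to 4 dp, full precision carried).
The largest proportion is 0.6842, i.e. d = 0.68 to 2 decimal places.

0.68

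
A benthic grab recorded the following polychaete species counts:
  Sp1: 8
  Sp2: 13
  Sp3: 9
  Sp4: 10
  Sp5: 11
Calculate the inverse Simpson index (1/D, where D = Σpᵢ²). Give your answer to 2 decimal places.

Total N = 8+13+9+10+11 = 51, so the proportions are 0.156863, 0.254902, 0.176471, 0.196078, 0.215686 (working shown to 6 dp, full precision carried).
D = 0.156863² + 0.254902² + 0.176471² + 0.196078² + 0.215686² = 0.024606 + 0.064975 + 0.031142 + 0.038447 + 0.046521 = 0.205690.
So 1/D = 4.8617, i.e. 4.86 to 2 decimal places.

4.86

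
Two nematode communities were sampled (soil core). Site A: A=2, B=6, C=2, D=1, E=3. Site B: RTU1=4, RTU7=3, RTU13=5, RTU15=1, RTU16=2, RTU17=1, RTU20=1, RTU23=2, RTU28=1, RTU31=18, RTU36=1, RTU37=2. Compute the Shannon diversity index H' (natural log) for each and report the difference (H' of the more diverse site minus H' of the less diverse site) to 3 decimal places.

Site A: N=14, proportions 0.14286, 0.42857, 0.14286, 0.07143, 0.21429, giving H' = 1.43770 (working shown to 5 dp, full precision carried).
Site B: N=41, proportions 0.09756, 0.07317, 0.12195, 0.02439, 0.04878, 0.02439, 0.02439, 0.04878, 0.02439, 0.43902, 0.02439, 0.04878, giving H' = 1.93128.
Difference = |1.43770 − 1.93128| = 0.49358, i.e. 0.494 to 3 decimal places.

0.494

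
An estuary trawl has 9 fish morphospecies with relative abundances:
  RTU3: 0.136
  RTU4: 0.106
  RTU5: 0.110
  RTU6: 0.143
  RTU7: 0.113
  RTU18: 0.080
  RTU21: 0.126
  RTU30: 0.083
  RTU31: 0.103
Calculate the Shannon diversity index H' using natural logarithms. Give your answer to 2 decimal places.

Each pᵢ ln pᵢ term (working shown to 4 dp, full precision carried): 0.136×(-1.9951)=-0.2713, 0.106×(-2.2443)=-0.2379, 0.11×(-2.2073)=-0.2428, 0.143×(-1.9449)=-0.2781, 0.113×(-2.1804)=-0.2464, 0.08×(-2.5257)=-0.2021, 0.126×(-2.0715)=-0.2610, 0.083×(-2.4889)=-0.2066, 0.103×(-2.2730)=-0.2341.
Sum = -2.1803, so H' = 2.18.

2.18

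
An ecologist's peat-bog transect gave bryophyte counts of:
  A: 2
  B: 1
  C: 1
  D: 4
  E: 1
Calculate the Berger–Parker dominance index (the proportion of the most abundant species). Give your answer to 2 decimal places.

0.44

Total N = 2+1+1+4+1 = 9, so the proportions are 0.2222, 0.1111, 0.1111, 0.4444, 0.1111 (working shown to 4 dp, full precision carried).
The largest proportion is 0.4444, i.e. d = 0.44 to 2 decimal places.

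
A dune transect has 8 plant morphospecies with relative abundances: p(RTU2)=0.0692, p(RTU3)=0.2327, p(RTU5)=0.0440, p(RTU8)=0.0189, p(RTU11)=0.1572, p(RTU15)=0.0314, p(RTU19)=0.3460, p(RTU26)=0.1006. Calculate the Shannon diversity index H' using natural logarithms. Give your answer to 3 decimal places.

1.734

Each pᵢ ln pᵢ term (working shown to 5 dp, full precision carried): 0.0692×(-2.67075)=-0.18482, 0.2327×(-1.45801)=-0.33928, 0.044×(-3.12357)=-0.13744, 0.0189×(-3.96859)=-0.07501, 0.1572×(-1.85024)=-0.29086, 0.0314×(-3.46095)=-0.10867, 0.346×(-1.06132)=-0.36722, 0.1006×(-2.29660)=-0.23104.
Sum = -1.73432, so H' = 1.734.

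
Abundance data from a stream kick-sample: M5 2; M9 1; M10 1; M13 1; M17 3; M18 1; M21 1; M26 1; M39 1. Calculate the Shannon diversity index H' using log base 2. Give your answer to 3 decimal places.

3.022

Total N = 2+1+1+1+3+1+1+1+1 = 12, so the proportions are 0.16667, 0.08333, 0.08333, 0.08333, 0.25, 0.08333, 0.08333, 0.08333, 0.08333 (working shown to 5 dp, full precision carried).
Each pᵢ log₂ pᵢ term: 0.16667×(-2.58496)=-0.43083, 0.08333×(-3.58496)=-0.29875, 0.08333×(-3.58496)=-0.29875, 0.08333×(-3.58496)=-0.29875, 0.25×(-2.00000)=-0.50000, 0.08333×(-3.58496)=-0.29875, 0.08333×(-3.58496)=-0.29875, 0.08333×(-3.58496)=-0.29875, 0.08333×(-3.58496)=-0.29875.
Sum = -3.02206, so H' = 3.022.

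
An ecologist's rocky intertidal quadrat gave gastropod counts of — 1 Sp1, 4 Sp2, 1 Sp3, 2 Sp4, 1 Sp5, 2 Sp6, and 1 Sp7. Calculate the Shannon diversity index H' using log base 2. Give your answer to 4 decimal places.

Total N = 1+4+1+2+1+2+1 = 12, so the proportions are 0.083333, 0.333333, 0.083333, 0.166667, 0.083333, 0.166667, 0.083333 (working shown to 6 dp, full precision carried).
Each pᵢ log₂ pᵢ term: 0.083333×(-3.584963)=-0.298747, 0.333333×(-1.584963)=-0.528321, 0.083333×(-3.584963)=-0.298747, 0.166667×(-2.584963)=-0.430827, 0.083333×(-3.584963)=-0.298747, 0.166667×(-2.584963)=-0.430827, 0.083333×(-3.584963)=-0.298747.
Sum = -2.584963, so H' = 2.5850.

2.5850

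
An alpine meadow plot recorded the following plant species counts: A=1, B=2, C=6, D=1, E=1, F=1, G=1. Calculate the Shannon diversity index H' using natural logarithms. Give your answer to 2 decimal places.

1.63

Total N = 1+2+6+1+1+1+1 = 13, so the proportions are 0.0769, 0.1538, 0.4615, 0.0769, 0.0769, 0.0769, 0.0769 (working shown to 4 dp, full precision carried).
Each pᵢ ln pᵢ term: 0.0769×(-2.5649)=-0.1973, 0.1538×(-1.8718)=-0.2880, 0.4615×(-0.7732)=-0.3569, 0.0769×(-2.5649)=-0.1973, 0.0769×(-2.5649)=-0.1973, 0.0769×(-2.5649)=-0.1973, 0.0769×(-2.5649)=-0.1973.
Sum = -1.6313, so H' = 1.63.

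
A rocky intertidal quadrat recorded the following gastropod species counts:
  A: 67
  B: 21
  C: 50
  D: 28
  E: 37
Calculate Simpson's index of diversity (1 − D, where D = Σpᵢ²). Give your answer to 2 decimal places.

Total N = 67+21+50+28+37 = 203, so the proportions are 0.33, 0.1034, 0.2463, 0.1379, 0.1823 (working shown to 4 dp, full precision carried).
D = 0.33² + 0.1034² + 0.2463² + 0.1379² + 0.1823² = 0.1089 + 0.0107 + 0.0607 + 0.0190 + 0.0332 = 0.2325.
So 1 − D = 0.7675, i.e. 0.77 to 2 decimal places.

0.77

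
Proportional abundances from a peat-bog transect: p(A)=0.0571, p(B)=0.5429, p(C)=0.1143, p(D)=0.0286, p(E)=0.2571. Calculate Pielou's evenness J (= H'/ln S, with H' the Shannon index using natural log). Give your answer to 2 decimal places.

H' = −Σ pᵢ ln pᵢ = −((-0.1635) + (-0.3316) + (-0.2479) + (-0.1017) + (-0.3492)) = 1.1939 (working shown to 4 dp, full precision carried).
With S = 5 species, ln S = 1.6094, so J = 1.1939/1.6094 = 0.7418, i.e. 0.74 to 2 decimal places.

0.74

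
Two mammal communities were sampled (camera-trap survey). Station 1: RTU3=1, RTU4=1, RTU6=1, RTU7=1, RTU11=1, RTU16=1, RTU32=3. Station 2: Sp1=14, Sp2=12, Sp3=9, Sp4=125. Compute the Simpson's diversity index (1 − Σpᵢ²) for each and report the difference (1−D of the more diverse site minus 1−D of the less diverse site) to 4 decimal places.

Station 1: N=9, proportions 0.111111, 0.111111, 0.111111, 0.111111, 0.111111, 0.111111, 0.333333, giving 1−D = 0.814815 (working shown to 6 dp, full precision carried).
Station 2: N=160, proportions 0.0875, 0.075, 0.05625, 0.78125, giving 1−D = 0.373203.
Difference = |0.814815 − 0.373203| = 0.441612, i.e. 0.4416 to 4 decimal places.

0.4416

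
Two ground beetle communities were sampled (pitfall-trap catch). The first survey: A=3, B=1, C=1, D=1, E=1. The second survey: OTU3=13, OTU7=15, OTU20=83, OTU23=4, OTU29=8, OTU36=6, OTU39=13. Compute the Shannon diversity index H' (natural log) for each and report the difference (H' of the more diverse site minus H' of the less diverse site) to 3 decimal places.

The first survey: N=7, proportions 0.428571, 0.142857, 0.142857, 0.142857, 0.142857, giving H' = 1.475076 (working shown to 6 dp, full precision carried).
The second survey: N=142, proportions 0.091549, 0.105634, 0.584507, 0.028169, 0.056338, 0.042254, 0.091549, giving H' = 1.385373.
Difference = |1.475076 − 1.385373| = 0.089703, i.e. 0.090 to 3 decimal places.

0.090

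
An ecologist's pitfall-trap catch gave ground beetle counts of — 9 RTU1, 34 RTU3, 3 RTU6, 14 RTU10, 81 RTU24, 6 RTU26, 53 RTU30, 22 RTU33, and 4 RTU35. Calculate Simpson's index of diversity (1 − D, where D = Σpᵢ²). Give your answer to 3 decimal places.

Total N = 9+34+3+14+81+6+53+22+4 = 226, so the proportions are 0.03982, 0.15044, 0.01327, 0.06195, 0.35841, 0.02655, 0.23451, 0.09735, 0.0177 (working shown to 5 dp, full precision carried).
D = 0.03982² + 0.15044² + 0.01327² + 0.06195² + 0.35841² + 0.02655² + 0.23451² + 0.09735² + 0.0177² = 0.00159 + 0.02263 + 0.00018 + 0.00384 + 0.12846 + 0.00070 + 0.05500 + 0.00948 + 0.00031 = 0.22218.
So 1 − D = 0.77782, i.e. 0.778 to 3 decimal places.

0.778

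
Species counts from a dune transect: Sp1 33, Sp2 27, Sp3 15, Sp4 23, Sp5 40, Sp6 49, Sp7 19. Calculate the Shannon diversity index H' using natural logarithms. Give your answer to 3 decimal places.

Total N = 33+27+15+23+40+49+19 = 206, so the proportions are 0.16019, 0.13107, 0.07282, 0.11165, 0.19417, 0.23786, 0.09223 (working shown to 5 dp, full precision carried).
Each pᵢ ln pᵢ term: 0.16019×(-1.83137)=-0.29337, 0.13107×(-2.03204)=-0.26634, 0.07282×(-2.61983)=-0.19076, 0.11165×(-2.19238)=-0.24478, 0.19417×(-1.63900)=-0.31825, 0.23786×(-1.43606)=-0.34159, 0.09223×(-2.38344)=-0.21983.
Sum = -1.87492, so H' = 1.875.

1.875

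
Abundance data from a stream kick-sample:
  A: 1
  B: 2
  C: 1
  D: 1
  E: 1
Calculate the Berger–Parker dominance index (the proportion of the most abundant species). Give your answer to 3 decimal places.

Total N = 1+2+1+1+1 = 6, so the proportions are 0.16667, 0.33333, 0.16667, 0.16667, 0.16667 (working shown to 5 dp, full precision carried).
The largest proportion is 0.33333, i.e. d = 0.333 to 3 decimal places.

0.333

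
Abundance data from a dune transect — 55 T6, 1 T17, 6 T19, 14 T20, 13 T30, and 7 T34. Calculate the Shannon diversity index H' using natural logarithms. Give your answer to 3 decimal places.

1.282

Total N = 55+1+6+14+13+7 = 96, so the proportions are 0.57292, 0.01042, 0.0625, 0.14583, 0.13542, 0.07292 (working shown to 5 dp, full precision carried).
Each pᵢ ln pᵢ term: 0.57292×(-0.55702)=-0.31912, 0.01042×(-4.56435)=-0.04755, 0.0625×(-2.77259)=-0.17329, 0.14583×(-1.92529)=-0.28077, 0.13542×(-1.99940)=-0.27075, 0.07292×(-2.61844)=-0.19093.
Sum = -1.28241, so H' = 1.282.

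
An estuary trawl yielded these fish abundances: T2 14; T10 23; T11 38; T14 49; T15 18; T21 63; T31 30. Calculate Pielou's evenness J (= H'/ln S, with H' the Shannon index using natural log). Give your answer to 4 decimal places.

0.9402

Total N = 14+23+38+49+18+63+30 = 235, so the proportions are 0.059574, 0.097872, 0.161702, 0.208511, 0.076596, 0.268085, 0.12766 (working shown to 6 dp, full precision carried).
H' = −Σ pᵢ ln pᵢ = −((-0.168031) + (-0.227464) + (-0.294621) + (-0.326896) + (-0.196791) + (-0.352921) + (-0.262773)) = 1.829497.
With S = 7 species, ln S = 1.945910, so J = 1.829497/1.945910 = 0.940176, i.e. 0.9402 to 4 decimal places.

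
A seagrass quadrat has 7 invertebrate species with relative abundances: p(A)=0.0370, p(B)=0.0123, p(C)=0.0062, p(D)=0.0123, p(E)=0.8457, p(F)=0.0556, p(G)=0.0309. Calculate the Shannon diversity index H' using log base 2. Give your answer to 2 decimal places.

0.97

Each pᵢ log₂ pᵢ term (working shown to 4 dp, full precision carried): 0.037×(-4.7563)=-0.1760, 0.0123×(-6.3452)=-0.0780, 0.0062×(-7.3335)=-0.0455, 0.0123×(-6.3452)=-0.0780, 0.8457×(-0.2418)=-0.2045, 0.0556×(-4.1688)=-0.2318, 0.0309×(-5.0162)=-0.1550.
Sum = -0.9688, so H' = 0.97.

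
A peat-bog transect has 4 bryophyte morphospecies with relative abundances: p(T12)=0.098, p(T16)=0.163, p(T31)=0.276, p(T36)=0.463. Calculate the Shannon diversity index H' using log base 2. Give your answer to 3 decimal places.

1.782

Each pᵢ log₂ pᵢ term (working shown to 5 dp, full precision carried): 0.098×(-3.35107)=-0.32841, 0.163×(-2.61706)=-0.42658, 0.276×(-1.85726)=-0.51260, 0.463×(-1.11092)=-0.51435.
Sum = -1.78194, so H' = 1.782.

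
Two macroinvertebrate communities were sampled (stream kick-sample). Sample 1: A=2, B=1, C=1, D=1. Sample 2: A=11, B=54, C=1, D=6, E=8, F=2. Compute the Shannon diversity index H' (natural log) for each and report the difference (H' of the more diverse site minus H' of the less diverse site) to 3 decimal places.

Sample 1: N=5, proportions 0.4, 0.2, 0.2, 0.2, giving H' = 1.33218 (working shown to 5 dp, full precision carried).
Sample 2: N=82, proportions 0.13415, 0.65854, 0.0122, 0.07317, 0.09756, 0.02439, giving H' = 1.10728.
Difference = |1.33218 − 1.10728| = 0.22490, i.e. 0.225 to 3 decimal places.

0.225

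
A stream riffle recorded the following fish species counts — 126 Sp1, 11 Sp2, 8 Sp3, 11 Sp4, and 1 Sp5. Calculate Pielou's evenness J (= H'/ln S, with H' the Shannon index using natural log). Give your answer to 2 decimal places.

Total N = 126+11+8+11+1 = 157, so the proportions are 0.8025, 0.0701, 0.051, 0.0701, 0.0064 (working shown to 4 dp, full precision carried).
H' = −Σ pᵢ ln pᵢ = −((-0.1765) + (-0.1863) + (-0.1517) + (-0.1863) + (-0.0322)) = 0.7329.
With S = 5 species, ln S = 1.6094, so J = 0.7329/1.6094 = 0.4554, i.e. 0.46 to 2 decimal places.

0.46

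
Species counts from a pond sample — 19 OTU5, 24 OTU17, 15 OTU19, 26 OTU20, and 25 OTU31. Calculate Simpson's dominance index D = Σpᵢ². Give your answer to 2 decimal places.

Total N = 19+24+15+26+25 = 109, so the proportions are 0.1743, 0.2202, 0.1376, 0.2385, 0.2294 (working shown to 4 dp, full precision carried).
D = 0.1743² + 0.2202² + 0.1376² + 0.2385² + 0.2294² = 0.0304 + 0.0485 + 0.0189 + 0.0569 + 0.0526 = 0.2073.
To 2 decimal places, D = 0.21.

0.21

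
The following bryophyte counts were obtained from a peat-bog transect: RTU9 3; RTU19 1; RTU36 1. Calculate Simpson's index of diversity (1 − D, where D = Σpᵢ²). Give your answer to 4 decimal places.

Total N = 3+1+1 = 5, so the proportions are 0.6, 0.2, 0.2 (working shown to 6 dp, full precision carried).
D = 0.6² + 0.2² + 0.2² = 0.360000 + 0.040000 + 0.040000 = 0.440000.
So 1 − D = 0.560000, i.e. 0.5600 to 4 decimal places.

0.5600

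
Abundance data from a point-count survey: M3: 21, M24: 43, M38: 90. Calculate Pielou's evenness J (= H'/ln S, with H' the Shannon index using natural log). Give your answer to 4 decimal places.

0.8573

Total N = 21+43+90 = 154, so the proportions are 0.136364, 0.279221, 0.584416 (working shown to 6 dp, full precision carried).
H' = −Σ pᵢ ln pᵢ = −((-0.271695) + (-0.356217) + (-0.313915)) = 0.941826.
With S = 3 species, ln S = 1.098612, so J = 0.941826/1.098612 = 0.857287, i.e. 0.8573 to 4 decimal places.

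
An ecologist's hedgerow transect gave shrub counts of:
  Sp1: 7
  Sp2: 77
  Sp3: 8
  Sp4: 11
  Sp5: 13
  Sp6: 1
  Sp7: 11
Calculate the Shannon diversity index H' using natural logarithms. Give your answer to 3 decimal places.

Total N = 7+77+8+11+13+1+11 = 128, so the proportions are 0.05469, 0.60156, 0.0625, 0.08594, 0.10156, 0.00781, 0.08594 (working shown to 5 dp, full precision carried).
Each pᵢ ln pᵢ term: 0.05469×(-2.90612)=-0.15893, 0.60156×(-0.50822)=-0.30573, 0.0625×(-2.77259)=-0.17329, 0.08594×(-2.45413)=-0.21090, 0.10156×(-2.28708)=-0.23228, 0.00781×(-4.85203)=-0.03791, 0.08594×(-2.45413)=-0.21090.
Sum = -1.32994, so H' = 1.330.

1.330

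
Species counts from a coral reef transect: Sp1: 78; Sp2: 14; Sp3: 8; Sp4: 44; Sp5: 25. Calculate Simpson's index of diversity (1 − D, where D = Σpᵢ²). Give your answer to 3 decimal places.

Total N = 78+14+8+44+25 = 169, so the proportions are 0.46154, 0.08284, 0.04734, 0.26036, 0.14793 (working shown to 5 dp, full precision carried).
D = 0.46154² + 0.08284² + 0.04734² + 0.26036² + 0.14793² = 0.21302 + 0.00686 + 0.00224 + 0.06778 + 0.02188 = 0.31179.
So 1 − D = 0.68821, i.e. 0.688 to 3 decimal places.

0.688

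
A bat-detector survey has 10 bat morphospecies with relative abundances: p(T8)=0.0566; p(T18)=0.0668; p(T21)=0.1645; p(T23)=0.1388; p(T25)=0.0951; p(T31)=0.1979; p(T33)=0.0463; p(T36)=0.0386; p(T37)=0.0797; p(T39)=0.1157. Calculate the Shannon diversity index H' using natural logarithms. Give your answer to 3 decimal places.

Each pᵢ ln pᵢ term (working shown to 5 dp, full precision carried): 0.0566×(-2.87175)=-0.16254, 0.0668×(-2.70605)=-0.18076, 0.1645×(-1.80484)=-0.29690, 0.1388×(-1.97472)=-0.27409, 0.0951×(-2.35283)=-0.22375, 0.1979×(-1.61999)=-0.32060, 0.0463×(-3.07261)=-0.14226, 0.0386×(-3.25450)=-0.12562, 0.0797×(-2.52949)=-0.20160, 0.1157×(-2.15675)=-0.24954.
Sum = -2.17767, so H' = 2.178.

2.178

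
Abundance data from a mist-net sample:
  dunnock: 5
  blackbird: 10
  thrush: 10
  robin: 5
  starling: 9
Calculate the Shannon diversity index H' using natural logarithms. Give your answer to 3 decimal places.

Total N = 5+10+10+5+9 = 39, so the proportions are 0.12821, 0.25641, 0.25641, 0.12821, 0.23077 (working shown to 5 dp, full precision carried).
Each pᵢ ln pᵢ term: 0.12821×(-2.05412)=-0.26335, 0.25641×(-1.36098)=-0.34897, 0.25641×(-1.36098)=-0.34897, 0.12821×(-2.05412)=-0.26335, 0.23077×(-1.46634)=-0.33839.
Sum = -1.56302, so H' = 1.563.

1.563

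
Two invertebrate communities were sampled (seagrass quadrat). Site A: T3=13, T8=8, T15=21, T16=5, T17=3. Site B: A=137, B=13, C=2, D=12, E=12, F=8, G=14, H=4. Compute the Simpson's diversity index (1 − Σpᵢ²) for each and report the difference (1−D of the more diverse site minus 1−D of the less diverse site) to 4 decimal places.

0.1948

Site A: N=50, proportions 0.26, 0.16, 0.42, 0.1, 0.06, giving 1−D = 0.716800 (working shown to 6 dp, full precision carried).
Site B: N=202, proportions 0.678218, 0.064356, 0.009901, 0.059406, 0.059406, 0.039604, 0.069307, 0.019802, giving 1−D = 0.521959.
Difference = |0.716800 − 0.521959| = 0.194841, i.e. 0.1948 to 4 decimal places.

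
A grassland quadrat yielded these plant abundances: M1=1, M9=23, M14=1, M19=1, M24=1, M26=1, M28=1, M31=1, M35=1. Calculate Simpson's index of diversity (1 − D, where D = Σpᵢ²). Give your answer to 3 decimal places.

0.441

Total N = 1+23+1+1+1+1+1+1+1 = 31, so the proportions are 0.03226, 0.74194, 0.03226, 0.03226, 0.03226, 0.03226, 0.03226, 0.03226, 0.03226 (working shown to 5 dp, full precision carried).
D = 0.03226² + 0.74194² + 0.03226² + 0.03226² + 0.03226² + 0.03226² + 0.03226² + 0.03226² + 0.03226² = 0.00104 + 0.55047 + 0.00104 + 0.00104 + 0.00104 + 0.00104 + 0.00104 + 0.00104 + 0.00104 = 0.55879.
So 1 − D = 0.44121, i.e. 0.441 to 3 decimal places.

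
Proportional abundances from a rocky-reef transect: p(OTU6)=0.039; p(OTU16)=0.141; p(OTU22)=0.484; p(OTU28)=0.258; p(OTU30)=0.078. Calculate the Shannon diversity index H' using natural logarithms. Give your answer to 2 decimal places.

1.30

Each pᵢ ln pᵢ term (working shown to 4 dp, full precision carried): 0.039×(-3.2442)=-0.1265, 0.141×(-1.9590)=-0.2762, 0.484×(-0.7257)=-0.3512, 0.258×(-1.3548)=-0.3495, 0.078×(-2.5510)=-0.1990.
Sum = -1.3025, so H' = 1.30.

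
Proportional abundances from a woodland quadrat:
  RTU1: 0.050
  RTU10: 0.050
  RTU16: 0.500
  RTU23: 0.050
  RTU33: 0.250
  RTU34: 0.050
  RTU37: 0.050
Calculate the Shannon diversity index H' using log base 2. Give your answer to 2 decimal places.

Each pᵢ log₂ pᵢ term (working shown to 4 dp, full precision carried): 0.05×(-4.3219)=-0.2161, 0.05×(-4.3219)=-0.2161, 0.5×(-1.0000)=-0.5000, 0.05×(-4.3219)=-0.2161, 0.25×(-2.0000)=-0.5000, 0.05×(-4.3219)=-0.2161, 0.05×(-4.3219)=-0.2161.
Sum = -2.0805, so H' = 2.08.

2.08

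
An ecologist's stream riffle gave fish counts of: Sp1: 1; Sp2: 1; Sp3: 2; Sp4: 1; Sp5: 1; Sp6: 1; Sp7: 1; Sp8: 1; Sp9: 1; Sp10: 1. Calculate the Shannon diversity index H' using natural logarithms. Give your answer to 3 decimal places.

2.272

Total N = 1+1+2+1+1+1+1+1+1+1 = 11, so the proportions are 0.09091, 0.09091, 0.18182, 0.09091, 0.09091, 0.09091, 0.09091, 0.09091, 0.09091, 0.09091 (working shown to 5 dp, full precision carried).
Each pᵢ ln pᵢ term: 0.09091×(-2.39790)=-0.21799, 0.09091×(-2.39790)=-0.21799, 0.18182×(-1.70475)=-0.30995, 0.09091×(-2.39790)=-0.21799, 0.09091×(-2.39790)=-0.21799, 0.09091×(-2.39790)=-0.21799, 0.09091×(-2.39790)=-0.21799, 0.09091×(-2.39790)=-0.21799, 0.09091×(-2.39790)=-0.21799, 0.09091×(-2.39790)=-0.21799.
Sum = -2.27187, so H' = 2.272.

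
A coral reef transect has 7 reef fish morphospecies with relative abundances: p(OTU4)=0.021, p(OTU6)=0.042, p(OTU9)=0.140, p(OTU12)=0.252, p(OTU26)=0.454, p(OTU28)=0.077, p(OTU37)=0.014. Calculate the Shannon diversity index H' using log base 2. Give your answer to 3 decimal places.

Each pᵢ log₂ pᵢ term (working shown to 5 dp, full precision carried): 0.021×(-5.57347)=-0.11704, 0.042×(-4.57347)=-0.19209, 0.14×(-2.83650)=-0.39711, 0.252×(-1.98850)=-0.50110, 0.454×(-1.13924)=-0.51721, 0.077×(-3.69900)=-0.28482, 0.014×(-6.15843)=-0.08622.
Sum = -2.09560, so H' = 2.096.

2.096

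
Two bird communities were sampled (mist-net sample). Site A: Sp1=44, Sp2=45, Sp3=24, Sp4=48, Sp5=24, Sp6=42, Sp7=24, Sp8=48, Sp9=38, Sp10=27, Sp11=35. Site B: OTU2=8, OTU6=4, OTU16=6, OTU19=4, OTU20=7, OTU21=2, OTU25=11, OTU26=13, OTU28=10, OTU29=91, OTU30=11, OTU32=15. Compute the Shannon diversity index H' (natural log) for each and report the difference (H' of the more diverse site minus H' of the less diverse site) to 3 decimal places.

0.531

Site A: N=399, proportions 0.11028, 0.11278, 0.06015, 0.1203, 0.06015, 0.10526, 0.06015, 0.1203, 0.09524, 0.06767, 0.08772, giving H' = 2.36266 (working shown to 5 dp, full precision carried).
Site B: N=182, proportions 0.04396, 0.02198, 0.03297, 0.02198, 0.03846, 0.01099, 0.06044, 0.07143, 0.05495, 0.5, 0.06044, 0.08242, giving H' = 1.83194.
Difference = |2.36266 − 1.83194| = 0.53072, i.e. 0.531 to 3 decimal places.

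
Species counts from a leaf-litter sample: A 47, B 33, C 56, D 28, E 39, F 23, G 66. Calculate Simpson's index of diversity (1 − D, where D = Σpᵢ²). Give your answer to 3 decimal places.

0.840

Total N = 47+33+56+28+39+23+66 = 292, so the proportions are 0.16096, 0.11301, 0.19178, 0.09589, 0.13356, 0.07877, 0.22603 (working shown to 5 dp, full precision carried).
D = 0.16096² + 0.11301² + 0.19178² + 0.09589² + 0.13356² + 0.07877² + 0.22603² = 0.02591 + 0.01277 + 0.03678 + 0.00919 + 0.01784 + 0.00620 + 0.05109 = 0.15979.
So 1 − D = 0.84021, i.e. 0.840 to 3 decimal places.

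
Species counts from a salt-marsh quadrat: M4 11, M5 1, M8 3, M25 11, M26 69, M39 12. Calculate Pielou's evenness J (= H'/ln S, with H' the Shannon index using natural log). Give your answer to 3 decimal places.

0.636

Total N = 11+1+3+11+69+12 = 107, so the proportions are 0.1028, 0.00935, 0.02804, 0.1028, 0.64486, 0.11215 (working shown to 5 dp, full precision carried).
H' = −Σ pᵢ ln pᵢ = −((-0.23387) + (-0.04367) + (-0.10021) + (-0.23387) + (-0.28291) + (-0.24537)) = 1.13992.
With S = 6 species, ln S = 1.79176, so J = 1.13992/1.79176 = 0.63620, i.e. 0.636 to 3 decimal places.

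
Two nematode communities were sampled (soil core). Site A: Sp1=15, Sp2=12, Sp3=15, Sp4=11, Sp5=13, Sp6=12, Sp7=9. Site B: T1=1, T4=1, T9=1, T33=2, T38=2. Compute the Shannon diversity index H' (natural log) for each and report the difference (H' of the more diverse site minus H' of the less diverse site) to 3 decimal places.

Site A: N=87, proportions 0.17241, 0.13793, 0.17241, 0.12644, 0.14943, 0.13793, 0.10345, giving H' = 1.93286 (working shown to 5 dp, full precision carried).
Site B: N=7, proportions 0.14286, 0.14286, 0.14286, 0.28571, 0.28571, giving H' = 1.54983.
Difference = |1.93286 − 1.54983| = 0.38303, i.e. 0.383 to 3 decimal places.

0.383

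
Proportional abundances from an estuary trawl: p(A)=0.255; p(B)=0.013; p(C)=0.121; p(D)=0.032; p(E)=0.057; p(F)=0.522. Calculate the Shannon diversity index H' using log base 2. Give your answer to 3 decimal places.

1.837

Each pᵢ log₂ pᵢ term (working shown to 5 dp, full precision carried): 0.255×(-1.97143)=-0.50271, 0.013×(-6.26534)=-0.08145, 0.121×(-3.04692)=-0.36868, 0.032×(-4.96578)=-0.15891, 0.057×(-4.13289)=-0.23557, 0.522×(-0.93788)=-0.48957.
Sum = -1.83689, so H' = 1.837.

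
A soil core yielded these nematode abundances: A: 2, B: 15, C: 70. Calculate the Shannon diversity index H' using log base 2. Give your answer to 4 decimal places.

0.8147

Total N = 2+15+70 = 87, so the proportions are 0.022989, 0.172414, 0.804598 (working shown to 6 dp, full precision carried).
Each pᵢ log₂ pᵢ term: 0.022989×(-5.442943)=-0.125125, 0.172414×(-2.536053)=-0.437251, 0.804598×(-0.313660)=-0.252371.
Sum = -0.814746, so H' = 0.8147.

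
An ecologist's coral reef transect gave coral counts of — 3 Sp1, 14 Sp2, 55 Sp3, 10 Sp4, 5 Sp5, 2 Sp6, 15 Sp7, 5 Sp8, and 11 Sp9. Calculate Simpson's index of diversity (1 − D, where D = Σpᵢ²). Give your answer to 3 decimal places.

0.741

Total N = 3+14+55+10+5+2+15+5+11 = 120, so the proportions are 0.025, 0.11667, 0.45833, 0.08333, 0.04167, 0.01667, 0.125, 0.04167, 0.09167 (working shown to 5 dp, full precision carried).
D = 0.025² + 0.11667² + 0.45833² + 0.08333² + 0.04167² + 0.01667² + 0.125² + 0.04167² + 0.09167² = 0.00063 + 0.01361 + 0.21007 + 0.00694 + 0.00174 + 0.00028 + 0.01562 + 0.00174 + 0.00840 = 0.25903.
So 1 − D = 0.74097, i.e. 0.741 to 3 decimal places.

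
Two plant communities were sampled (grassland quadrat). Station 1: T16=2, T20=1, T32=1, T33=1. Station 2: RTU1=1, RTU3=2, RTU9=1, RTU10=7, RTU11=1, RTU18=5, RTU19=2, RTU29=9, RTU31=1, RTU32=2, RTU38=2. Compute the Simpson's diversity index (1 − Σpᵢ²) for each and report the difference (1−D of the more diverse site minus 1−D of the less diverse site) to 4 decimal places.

Station 1: N=5, proportions 0.4, 0.2, 0.2, 0.2, giving 1−D = 0.720000 (working shown to 6 dp, full precision carried).
Station 2: N=33, proportions 0.030303, 0.060606, 0.030303, 0.212121, 0.030303, 0.151515, 0.060606, 0.272727, 0.030303, 0.060606, 0.060606, giving 1−D = 0.839302.
Difference = |0.720000 − 0.839302| = 0.119302, i.e. 0.1193 to 4 decimal places.

0.1193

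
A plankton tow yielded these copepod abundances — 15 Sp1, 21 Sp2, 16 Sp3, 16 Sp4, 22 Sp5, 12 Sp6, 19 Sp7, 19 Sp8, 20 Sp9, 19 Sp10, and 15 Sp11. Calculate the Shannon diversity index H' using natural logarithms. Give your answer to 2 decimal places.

2.38

Total N = 15+21+16+16+22+12+19+19+20+19+15 = 194, so the proportions are 0.0773, 0.1082, 0.0825, 0.0825, 0.1134, 0.0619, 0.0979, 0.0979, 0.1031, 0.0979, 0.0773 (working shown to 4 dp, full precision carried).
Each pᵢ ln pᵢ term: 0.0773×(-2.5598)=-0.1979, 0.1082×(-2.2233)=-0.2407, 0.0825×(-2.4953)=-0.2058, 0.0825×(-2.4953)=-0.2058, 0.1134×(-2.1768)=-0.2469, 0.0619×(-2.7830)=-0.1721, 0.0979×(-2.3234)=-0.2276, 0.0979×(-2.3234)=-0.2276, 0.1031×(-2.2721)=-0.2342, 0.0979×(-2.3234)=-0.2276, 0.0773×(-2.5598)=-0.1979.
Sum = -2.3840, so H' = 2.38.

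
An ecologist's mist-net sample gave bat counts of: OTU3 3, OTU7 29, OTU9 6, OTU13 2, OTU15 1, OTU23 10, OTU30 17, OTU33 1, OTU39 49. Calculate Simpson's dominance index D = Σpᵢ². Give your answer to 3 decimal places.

Total N = 3+29+6+2+1+10+17+1+49 = 118, so the proportions are 0.02542, 0.24576, 0.05085, 0.01695, 0.00847, 0.08475, 0.14407, 0.00847, 0.41525 (working shown to 5 dp, full precision carried).
D = 0.02542² + 0.24576² + 0.05085² + 0.01695² + 0.00847² + 0.08475² + 0.14407² + 0.00847² + 0.41525² = 0.00065 + 0.06040 + 0.00259 + 0.00029 + 0.00007 + 0.00718 + 0.02076 + 0.00007 + 0.17244 = 0.26444.
To 3 decimal places, D = 0.264.

0.264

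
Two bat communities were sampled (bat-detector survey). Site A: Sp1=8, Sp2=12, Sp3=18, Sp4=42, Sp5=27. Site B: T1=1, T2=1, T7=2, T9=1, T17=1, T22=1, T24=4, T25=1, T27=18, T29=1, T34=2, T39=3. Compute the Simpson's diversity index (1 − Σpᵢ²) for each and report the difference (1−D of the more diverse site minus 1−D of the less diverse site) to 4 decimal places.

0.0166

Site A: N=107, proportions 0.074766, 0.11215, 0.168224, 0.392523, 0.252336, giving 1−D = 0.735785 (working shown to 6 dp, full precision carried).
Site B: N=36, proportions 0.027778, 0.027778, 0.055556, 0.027778, 0.027778, 0.027778, 0.111111, 0.027778, 0.5, 0.027778, 0.055556, 0.083333, giving 1−D = 0.719136.
Difference = |0.735785 − 0.719136| = 0.016649, i.e. 0.0166 to 4 decimal places.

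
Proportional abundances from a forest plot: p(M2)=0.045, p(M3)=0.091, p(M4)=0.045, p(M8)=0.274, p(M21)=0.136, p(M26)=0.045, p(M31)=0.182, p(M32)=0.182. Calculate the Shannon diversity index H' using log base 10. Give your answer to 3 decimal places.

Each pᵢ log₁₀ pᵢ term (working shown to 5 dp, full precision carried): 0.045×(-1.34679)=-0.06061, 0.091×(-1.04096)=-0.09473, 0.045×(-1.34679)=-0.06061, 0.274×(-0.56225)=-0.15406, 0.136×(-0.86646)=-0.11784, 0.045×(-1.34679)=-0.06061, 0.182×(-0.73993)=-0.13467, 0.182×(-0.73993)=-0.13467.
Sum = -0.81777, so H' = 0.818.

0.818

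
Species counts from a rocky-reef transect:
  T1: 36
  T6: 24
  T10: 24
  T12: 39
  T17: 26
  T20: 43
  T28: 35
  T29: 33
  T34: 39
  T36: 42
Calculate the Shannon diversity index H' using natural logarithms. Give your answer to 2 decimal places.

Total N = 36+24+24+39+26+43+35+33+39+42 = 341, so the proportions are 0.1056, 0.0704, 0.0704, 0.1144, 0.0762, 0.1261, 0.1026, 0.0968, 0.1144, 0.1232 (working shown to 4 dp, full precision carried).
Each pᵢ ln pᵢ term: 0.1056×(-2.2484)=-0.2374, 0.0704×(-2.6538)=-0.1868, 0.0704×(-2.6538)=-0.1868, 0.1144×(-2.1683)=-0.2480, 0.0762×(-2.5738)=-0.1962, 0.1261×(-2.0707)=-0.2611, 0.1026×(-2.2765)=-0.2337, 0.0968×(-2.3354)=-0.2260, 0.1144×(-2.1683)=-0.2480, 0.1232×(-2.0942)=-0.2579.
Sum = -2.2819, so H' = 2.28.

2.28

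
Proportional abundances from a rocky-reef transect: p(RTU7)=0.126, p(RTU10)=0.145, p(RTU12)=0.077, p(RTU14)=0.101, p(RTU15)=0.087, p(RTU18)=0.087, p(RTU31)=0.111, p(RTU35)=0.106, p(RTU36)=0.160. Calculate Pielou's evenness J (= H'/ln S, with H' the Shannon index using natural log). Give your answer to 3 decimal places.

H' = −Σ pᵢ ln pᵢ = −((-0.26101) + (-0.28000) + (-0.19742) + (-0.23156) + (-0.21244) + (-0.21244) + (-0.24400) + (-0.23790) + (-0.29321)) = 2.16998 (working shown to 5 dp, full precision carried).
With S = 9 species, ln S = 2.19722, so J = 2.16998/2.19722 = 0.98760, i.e. 0.988 to 3 decimal places.

0.988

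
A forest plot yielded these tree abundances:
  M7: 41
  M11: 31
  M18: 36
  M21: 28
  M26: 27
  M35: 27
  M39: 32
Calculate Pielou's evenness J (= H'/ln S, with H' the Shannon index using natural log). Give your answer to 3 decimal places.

0.994

Total N = 41+31+36+28+27+27+32 = 222, so the proportions are 0.18468, 0.13964, 0.16216, 0.12613, 0.12162, 0.12162, 0.14414 (working shown to 5 dp, full precision carried).
H' = −Σ pᵢ ln pᵢ = −((-0.31195) + (-0.27491) + (-0.29500) + (-0.26114) + (-0.25624) + (-0.25624) + (-0.27920)) = 1.93467.
With S = 7 species, ln S = 1.94591, so J = 1.93467/1.94591 = 0.99422, i.e. 0.994 to 3 decimal places.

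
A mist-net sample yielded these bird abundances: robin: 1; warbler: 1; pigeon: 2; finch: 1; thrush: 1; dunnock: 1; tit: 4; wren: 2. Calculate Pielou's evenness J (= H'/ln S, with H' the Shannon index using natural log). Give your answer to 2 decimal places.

Total N = 1+1+2+1+1+1+4+2 = 13, so the proportions are 0.0769, 0.0769, 0.1538, 0.0769, 0.0769, 0.0769, 0.3077, 0.1538 (working shown to 4 dp, full precision carried).
H' = −Σ pᵢ ln pᵢ = −((-0.1973) + (-0.1973) + (-0.2880) + (-0.1973) + (-0.1973) + (-0.1973) + (-0.3627) + (-0.2880)) = 1.9251.
With S = 8 species, ln S = 2.0794, so J = 1.9251/2.0794 = 0.9258, i.e. 0.93 to 2 decimal places.

0.93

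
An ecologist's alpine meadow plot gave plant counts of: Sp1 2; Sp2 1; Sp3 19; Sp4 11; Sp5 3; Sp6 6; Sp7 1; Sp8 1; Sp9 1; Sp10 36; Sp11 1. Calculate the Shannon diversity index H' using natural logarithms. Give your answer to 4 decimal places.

1.6413

Total N = 2+1+19+11+3+6+1+1+1+36+1 = 82, so the proportions are 0.02439, 0.012195, 0.231707, 0.134146, 0.036585, 0.073171, 0.012195, 0.012195, 0.012195, 0.439024, 0.012195 (working shown to 6 dp, full precision carried).
Each pᵢ ln pᵢ term: 0.02439×(-3.713572)=-0.090575, 0.012195×(-4.406719)=-0.053740, 0.231707×(-1.462280)=-0.338821, 0.134146×(-2.008824)=-0.269476, 0.036585×(-3.308107)=-0.121028, 0.073171×(-2.614960)=-0.191339, 0.012195×(-4.406719)=-0.053740, 0.012195×(-4.406719)=-0.053740, 0.012195×(-4.406719)=-0.053740, 0.439024×(-0.823200)=-0.361405, 0.012195×(-4.406719)=-0.053740.
Sum = -1.641347, so H' = 1.6413.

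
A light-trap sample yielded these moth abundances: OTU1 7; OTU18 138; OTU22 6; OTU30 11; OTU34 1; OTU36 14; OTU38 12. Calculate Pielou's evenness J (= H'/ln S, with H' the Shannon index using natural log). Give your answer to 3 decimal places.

Total N = 7+138+6+11+1+14+12 = 189, so the proportions are 0.03704, 0.73016, 0.03175, 0.0582, 0.00529, 0.07407, 0.06349 (working shown to 5 dp, full precision carried).
H' = −Σ pᵢ ln pᵢ = −((-0.12207) + (-0.22963) + (-0.10952) + (-0.16552) + (-0.02773) + (-0.19279) + (-0.17504)) = 1.02230.
With S = 7 species, ln S = 1.94591, so J = 1.02230/1.94591 = 0.52536, i.e. 0.525 to 3 decimal places.

0.525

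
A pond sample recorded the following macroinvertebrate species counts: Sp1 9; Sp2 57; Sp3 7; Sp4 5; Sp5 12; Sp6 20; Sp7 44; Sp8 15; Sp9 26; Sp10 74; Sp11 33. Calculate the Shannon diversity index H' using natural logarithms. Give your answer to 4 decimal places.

Total N = 9+57+7+5+12+20+44+15+26+74+33 = 302, so the proportions are 0.029801, 0.188742, 0.023179, 0.016556, 0.039735, 0.066225, 0.145695, 0.049669, 0.086093, 0.245033, 0.109272 (working shown to 6 dp, full precision carried).
Each pᵢ ln pᵢ term: 0.029801×(-3.513202)=-0.104698, 0.188742×(-1.667376)=-0.314703, 0.023179×(-3.764517)=-0.087257, 0.016556×(-4.100989)=-0.067897, 0.039735×(-3.225520)=-0.128166, 0.066225×(-2.714695)=-0.179781, 0.145695×(-1.926237)=-0.280644, 0.049669×(-3.002377)=-0.149125, 0.086093×(-2.452330)=-0.211128, 0.245033×(-1.406362)=-0.344605, 0.109272×(-2.213919)=-0.241918.
Sum = -2.109923, so H' = 2.1099.

2.1099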